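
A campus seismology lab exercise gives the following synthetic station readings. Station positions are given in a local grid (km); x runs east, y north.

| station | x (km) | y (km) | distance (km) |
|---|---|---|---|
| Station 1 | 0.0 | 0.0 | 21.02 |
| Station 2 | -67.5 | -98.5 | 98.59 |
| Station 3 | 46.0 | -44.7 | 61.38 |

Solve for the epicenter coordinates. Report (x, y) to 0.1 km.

(-9.6, -18.7)

Circle about each station: x² + y² = 21.02²; (x + 67.5)² + (y + 98.5)² = 98.59²; (x − 46.0)² + (y + 44.7)² = 61.38².
Subtracting pairs of circle equations eliminates x²+y² and gives linear equations (the radical axes):
-135.0 x − 197.0 y = 4980.35
92.0 x − 89.4 y = 788.43
Solving the 2×2 system: x ≈ -9.6, y ≈ -18.7 km.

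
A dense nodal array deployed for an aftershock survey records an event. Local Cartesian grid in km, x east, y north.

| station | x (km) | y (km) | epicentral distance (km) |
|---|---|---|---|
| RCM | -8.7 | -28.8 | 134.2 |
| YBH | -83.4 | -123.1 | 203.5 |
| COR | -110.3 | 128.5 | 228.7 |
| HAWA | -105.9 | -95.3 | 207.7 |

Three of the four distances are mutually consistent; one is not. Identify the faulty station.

RCM

Solve using three stations at a time. Using YBH, COR, HAWA (subtract circle equations pairwise → linear system) gives (x, y) ≈ (78.4, -0.2).
Distances from that point to each station vs reported:
  RCM: calculated 91.7 vs reported 134.2 → residual 42.5 km
  YBH: calculated 203.2 vs reported 203.5 → residual 0.3 km
  COR: calculated 228.4 vs reported 228.7 → residual 0.3 km
  HAWA: calculated 207.4 vs reported 207.7 → residual 0.3 km
YBH, COR, HAWA are mutually consistent (residuals ≈ 0); RCM is off by 42.5 km.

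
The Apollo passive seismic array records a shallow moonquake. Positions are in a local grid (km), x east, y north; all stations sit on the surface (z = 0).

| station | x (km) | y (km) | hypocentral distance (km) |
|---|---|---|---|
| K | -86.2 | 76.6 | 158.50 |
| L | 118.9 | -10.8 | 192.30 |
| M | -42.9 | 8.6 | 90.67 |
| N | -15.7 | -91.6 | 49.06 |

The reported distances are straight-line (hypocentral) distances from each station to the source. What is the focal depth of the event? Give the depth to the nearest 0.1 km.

z ≈ 16.3 km

Each station gives a sphere (x−x_i)² + (y−y_i)² + z² = d_i² (stations at z=0).
Subtracting the K sphere from L and M: z² cancels, leaving linear equations in x and y:
410.2 x − 174.8 y = -10901.19
86.6 x − 136.0 y = 5517.57
Solving: x ≈ -60.198, y ≈ -78.903 km (keep extra digits for the depth step; rounded: -60.2, -78.9).
Then from the K sphere: z² = 158.50² − (x + 86.2)² − (y − 76.6)² with x = -60.198, y = -78.903, so z ≈ 16.278 ≈ 16.3 km.
Check against N (with the unrounded solution): distance 49.06 ≈ 49.06 km. ✓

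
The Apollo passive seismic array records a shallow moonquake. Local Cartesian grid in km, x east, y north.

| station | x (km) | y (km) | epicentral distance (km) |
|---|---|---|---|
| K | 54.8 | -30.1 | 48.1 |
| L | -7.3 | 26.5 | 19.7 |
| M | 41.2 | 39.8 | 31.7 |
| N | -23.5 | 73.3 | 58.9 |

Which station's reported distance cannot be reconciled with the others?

Solve using three stations at a time. Using L, M, N (subtract circle equations pairwise → linear system) gives (x, y) ≈ (12.4, 26.6).
Distances from that point to each station vs reported:
  K: calculated 70.8 vs reported 48.1 → residual 22.7 km
  L: calculated 19.7 vs reported 19.7 → residual 0.0 km
  M: calculated 31.7 vs reported 31.7 → residual 0.0 km
  N: calculated 58.9 vs reported 58.9 → residual 0.0 km
L, M, N are mutually consistent (residuals ≈ 0); K is off by 22.7 km.

K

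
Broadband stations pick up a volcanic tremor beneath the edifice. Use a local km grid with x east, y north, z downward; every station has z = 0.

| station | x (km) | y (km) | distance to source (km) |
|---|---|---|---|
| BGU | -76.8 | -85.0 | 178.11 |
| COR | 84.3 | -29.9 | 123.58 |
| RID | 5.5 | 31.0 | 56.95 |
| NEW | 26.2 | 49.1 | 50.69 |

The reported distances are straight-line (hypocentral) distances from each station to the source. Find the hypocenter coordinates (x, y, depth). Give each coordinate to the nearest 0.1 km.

Each station gives a sphere (x−x_i)² + (y−y_i)² + z² = d_i² (stations at z=0).
Subtracting the BGU sphere from COR and RID: z² cancels, leaving linear equations in x and y:
322.2 x + 110.2 y = 11328.42
164.6 x + 232.0 y = 16347.88
Solving: x ≈ 14.602, y ≈ 60.105 km (keep extra digits for the depth step; rounded: 14.6, 60.1).
Then from the BGU sphere: z² = 178.11² − (x + 76.8)² − (y + 85.0)² with x = 14.602, y = 60.105, so z ≈ 48.098 ≈ 48.1 km.
Check against NEW (with the unrounded solution): distance 50.69 ≈ 50.69 km. ✓

(14.6, 60.1, 48.1)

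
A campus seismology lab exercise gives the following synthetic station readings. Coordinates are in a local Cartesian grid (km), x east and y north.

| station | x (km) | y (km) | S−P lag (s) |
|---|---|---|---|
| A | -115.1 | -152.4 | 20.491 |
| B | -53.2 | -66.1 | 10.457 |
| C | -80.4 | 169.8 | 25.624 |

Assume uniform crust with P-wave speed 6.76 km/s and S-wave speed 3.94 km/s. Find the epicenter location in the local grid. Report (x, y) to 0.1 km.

Distance from S−P lag: d = Δt · v_P v_S / (v_P − v_S) = Δt · (6.76·3.94)/(6.76−3.94) ≈ 9.4448·Δt.
So d_A = 193.53, d_B = 98.76, d_C = 242.01 km.
Circle about each station: (x + 115.1)² + (y + 152.4)² = 193.53²; (x + 53.2)² + (y + 66.1)² = 98.76²; (x + 80.4)² + (y − 169.8)² = 242.01².
Subtracting pairs of circle equations eliminates x²+y² and gives linear equations (the radical axes):
123.8 x + 172.6 y = -1574.00
69.4 x + 644.4 y = -22292.55
Solving the 2×2 system: x ≈ 41.8, y ≈ -39.1 km.

41.8 km east, -39.1 km north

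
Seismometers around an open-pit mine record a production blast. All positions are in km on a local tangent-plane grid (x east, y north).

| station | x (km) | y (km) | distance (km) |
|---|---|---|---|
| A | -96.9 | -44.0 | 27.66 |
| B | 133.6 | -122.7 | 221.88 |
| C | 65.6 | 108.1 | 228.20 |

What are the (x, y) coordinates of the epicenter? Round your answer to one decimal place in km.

Circle about each station: (x + 96.9)² + (y + 44.0)² = 27.66²; (x − 133.6)² + (y + 122.7)² = 221.88²; (x − 65.6)² + (y − 108.1)² = 228.20².
Subtracting pairs of circle equations eliminates x²+y² and gives linear equations (the radical axes):
461.0 x − 157.4 y = -26887.02
325.0 x + 304.2 y = -46646.80
Solving the 2×2 system: x ≈ -81.1, y ≈ -66.7 km.
Check against A (with the unrounded x, y): √((x + 96.9)²+(y + 44.0)²) = 27.66 ≈ 27.66 km. ✓

-81.1 km east, -66.7 km north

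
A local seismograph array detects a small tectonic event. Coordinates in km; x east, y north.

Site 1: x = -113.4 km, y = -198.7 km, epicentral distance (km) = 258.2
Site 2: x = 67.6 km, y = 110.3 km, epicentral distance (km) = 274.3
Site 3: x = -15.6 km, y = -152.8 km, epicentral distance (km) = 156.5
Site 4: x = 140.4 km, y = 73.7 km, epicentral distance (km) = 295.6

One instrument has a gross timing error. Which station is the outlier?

Solve using three stations at a time. Using Site 1, Site 2, Site 3 (subtract circle equations pairwise → linear system) gives (x, y) ≈ (140.9, -154.0).
Distances from that point to each station vs reported:
  Site 1: calculated 258.2 vs reported 258.2 → residual 0.0 km
  Site 2: calculated 274.3 vs reported 274.3 → residual 0.0 km
  Site 3: calculated 156.5 vs reported 156.5 → residual 0.0 km
  Site 4: calculated 227.7 vs reported 295.6 → residual 67.9 km
Site 1, Site 2, Site 3 are mutually consistent (residuals ≈ 0); Site 4 is off by 67.9 km.

Site 4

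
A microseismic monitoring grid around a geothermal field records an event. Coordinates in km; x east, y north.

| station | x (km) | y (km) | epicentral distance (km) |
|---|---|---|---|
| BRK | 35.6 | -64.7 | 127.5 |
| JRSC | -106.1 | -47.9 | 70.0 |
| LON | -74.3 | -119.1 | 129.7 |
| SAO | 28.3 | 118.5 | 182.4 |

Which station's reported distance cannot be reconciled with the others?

Solve using three stations at a time. Using BRK, JRSC, LON (subtract circle equations pairwise → linear system) gives (x, y) ≈ (-67.4, 10.4).
Distances from that point to each station vs reported:
  BRK: calculated 127.5 vs reported 127.5 → residual 0.0 km
  JRSC: calculated 70.0 vs reported 70.0 → residual 0.0 km
  LON: calculated 129.7 vs reported 129.7 → residual 0.0 km
  SAO: calculated 144.4 vs reported 182.4 → residual 38.0 km
BRK, JRSC, LON are mutually consistent (residuals ≈ 0); SAO is off by 38.0 km.

SAO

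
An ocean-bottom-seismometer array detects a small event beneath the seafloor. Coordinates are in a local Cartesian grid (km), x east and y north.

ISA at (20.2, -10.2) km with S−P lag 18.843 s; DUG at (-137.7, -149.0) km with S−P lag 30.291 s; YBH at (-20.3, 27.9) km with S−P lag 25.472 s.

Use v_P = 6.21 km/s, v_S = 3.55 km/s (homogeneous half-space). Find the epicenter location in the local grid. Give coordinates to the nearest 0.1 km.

Distance from S−P lag: d = Δt · v_P v_S / (v_P − v_S) = Δt · (6.21·3.55)/(6.21−3.55) ≈ 8.2878·Δt.
So d_ISA = 156.17, d_DUG = 251.05, d_YBH = 211.11 km.
Circle about each station: (x − 20.2)² + (y + 10.2)² = 156.17²; (x + 137.7)² + (y + 149.0)² = 251.05²; (x + 20.3)² + (y − 27.9)² = 211.11².
Subtracting the ISA equation from the DUG and YBH equations removes the quadratic terms:
-315.8 x − 277.6 y = 2013.18
-81.0 x + 76.2 y = -19499.94
Solving the 2×2 system: x ≈ 113.0, y ≈ -135.8 km.

x ≈ 113.0 km, y ≈ -135.8 km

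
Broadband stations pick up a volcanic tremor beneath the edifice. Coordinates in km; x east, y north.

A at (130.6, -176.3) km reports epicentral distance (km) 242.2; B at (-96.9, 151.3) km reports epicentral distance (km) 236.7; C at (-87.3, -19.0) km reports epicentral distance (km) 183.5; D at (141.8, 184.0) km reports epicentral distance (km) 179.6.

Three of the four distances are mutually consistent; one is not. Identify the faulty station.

Solve using three stations at a time. Using B, C, D (subtract circle equations pairwise → linear system) gives (x, y) ≈ (93.7, 11.0).
Distances from that point to each station vs reported:
  A: calculated 190.9 vs reported 242.2 → residual 51.3 km
  B: calculated 236.7 vs reported 236.7 → residual 0.0 km
  C: calculated 183.5 vs reported 183.5 → residual 0.0 km
  D: calculated 179.6 vs reported 179.6 → residual 0.0 km
B, C, D are mutually consistent (residuals ≈ 0); A is off by 51.3 km.

A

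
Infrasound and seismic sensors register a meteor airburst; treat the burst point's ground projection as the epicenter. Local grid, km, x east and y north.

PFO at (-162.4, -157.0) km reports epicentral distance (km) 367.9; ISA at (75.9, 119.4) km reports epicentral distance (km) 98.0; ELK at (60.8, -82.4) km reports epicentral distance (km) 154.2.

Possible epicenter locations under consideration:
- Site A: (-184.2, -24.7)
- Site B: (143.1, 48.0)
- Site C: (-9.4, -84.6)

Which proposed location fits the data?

Site B

For each candidate, compare |candidate − station| to the reported distance:
Site A: residuals PFO 233.8, ISA 199.3, ELK 97.5 → max 233.8 km
Site B: residuals PFO 0.0, ISA 0.0, ELK 0.0 → max 0.0 km
Site C: residuals PFO 198.6, ISA 123.1, ELK 84.0 → max 198.6 km
Only Site B has all residuals ≈ 0.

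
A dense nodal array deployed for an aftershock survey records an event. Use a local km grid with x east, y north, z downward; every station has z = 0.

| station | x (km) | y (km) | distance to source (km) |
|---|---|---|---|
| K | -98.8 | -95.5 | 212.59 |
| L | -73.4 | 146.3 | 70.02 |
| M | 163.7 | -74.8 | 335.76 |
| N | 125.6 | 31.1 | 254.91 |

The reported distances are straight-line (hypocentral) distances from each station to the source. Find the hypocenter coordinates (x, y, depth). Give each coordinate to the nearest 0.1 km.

Each station gives a sphere (x−x_i)² + (y−y_i)² + z² = d_i² (stations at z=0).
Subtracting the K sphere from L and M: z² cancels, leaving linear equations in x and y:
50.8 x + 483.6 y = 48201.27
525.0 x + 41.4 y = -54029.23
Solving: x ≈ -111.698, y ≈ 111.405 km (keep extra digits for the depth step; rounded: -111.7, 111.4).
Then from the K sphere: z² = 212.59² − (x + 98.8)² − (y + 95.5)² with x = -111.698, y = 111.405, so z ≈ 47.101 ≈ 47.1 km.

(-111.7, 111.4, 47.1)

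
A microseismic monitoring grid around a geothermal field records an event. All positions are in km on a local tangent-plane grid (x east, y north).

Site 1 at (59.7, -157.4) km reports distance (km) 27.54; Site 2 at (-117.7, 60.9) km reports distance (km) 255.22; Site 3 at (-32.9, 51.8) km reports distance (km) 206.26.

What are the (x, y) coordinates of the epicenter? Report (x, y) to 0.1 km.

36.6 km east, -142.4 km north

Circle about each station: (x − 59.7)² + (y + 157.4)² = 27.54²; (x + 117.7)² + (y − 60.9)² = 255.22²; (x + 32.9)² + (y − 51.8)² = 206.26².
Subtracting pairs of circle equations eliminates x²+y² and gives linear equations (the radical axes):
-354.8 x + 436.6 y = -75155.55
-185.2 x + 418.4 y = -66357.94
Solving the 2×2 system: x ≈ 36.6, y ≈ -142.4 km.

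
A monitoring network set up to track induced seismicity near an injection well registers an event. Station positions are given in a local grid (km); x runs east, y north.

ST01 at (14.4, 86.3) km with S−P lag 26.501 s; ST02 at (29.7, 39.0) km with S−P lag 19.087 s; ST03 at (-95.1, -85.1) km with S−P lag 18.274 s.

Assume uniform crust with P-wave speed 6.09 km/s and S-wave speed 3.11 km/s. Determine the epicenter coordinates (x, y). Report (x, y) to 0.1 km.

(21.0, -82.0)

Distance from S−P lag: d = Δt · v_P v_S / (v_P − v_S) = Δt · (6.09·3.11)/(6.09−3.11) ≈ 6.3557·Δt.
So d_ST01 = 168.43, d_ST02 = 121.31, d_ST03 = 116.14 km.
Circle about each station: (x − 14.4)² + (y − 86.3)² = 168.43²; (x − 29.7)² + (y − 39.0)² = 121.31²; (x + 95.1)² + (y + 85.1)² = 116.14².
Subtracting the ST01 equation from the ST02 and ST03 equations removes the quadratic terms:
30.6 x − 94.6 y = 8400.59
-219.0 x − 342.8 y = 23511.14
Solving the 2×2 system: x ≈ 21.0, y ≈ -82.0 km.
Check against ST01 (with the unrounded x, y): √((x − 14.4)²+(y − 86.3)²) = 168.44 ≈ 168.43 km. ✓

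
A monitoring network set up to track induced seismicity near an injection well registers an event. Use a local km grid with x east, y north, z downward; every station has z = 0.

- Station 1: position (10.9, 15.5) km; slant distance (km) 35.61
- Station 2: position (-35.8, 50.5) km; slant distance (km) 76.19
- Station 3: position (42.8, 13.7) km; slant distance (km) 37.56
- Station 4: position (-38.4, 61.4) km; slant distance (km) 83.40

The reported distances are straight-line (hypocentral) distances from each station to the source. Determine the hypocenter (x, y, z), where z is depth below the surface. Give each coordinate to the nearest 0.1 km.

Each station gives a sphere (x−x_i)² + (y−y_i)² + z² = d_i² (stations at z=0).
Subtracting the Station 1 sphere from Station 2 and Station 3: z² cancels, leaving linear equations in x and y:
-93.4 x + 70.0 y = -1064.01
63.8 x − 3.6 y = 1517.79
Solving: x ≈ 24.799, y ≈ 17.889 km (keep extra digits for the depth step; rounded: 24.8, 17.9).
Then from the Station 1 sphere: z² = 35.61² − (x − 10.9)² − (y − 15.5)² with x = 24.799, y = 17.889, so z ≈ 32.698 ≈ 32.7 km.

x ≈ 24.8 km, y ≈ 17.9 km, depth ≈ 32.7 km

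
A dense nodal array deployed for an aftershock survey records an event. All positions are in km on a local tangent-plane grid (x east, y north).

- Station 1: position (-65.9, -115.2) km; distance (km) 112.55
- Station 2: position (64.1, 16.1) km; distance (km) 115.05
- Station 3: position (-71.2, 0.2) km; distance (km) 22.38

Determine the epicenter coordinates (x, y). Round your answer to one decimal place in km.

Circle about each station: (x + 65.9)² + (y + 115.2)² = 112.55²; (x − 64.1)² + (y − 16.1)² = 115.05²; (x + 71.2)² + (y − 0.2)² = 22.38².
Subtracting the Station 1 equation from the Station 2 and Station 3 equations removes the quadratic terms:
260.0 x + 262.6 y = -13814.83
-10.6 x + 230.8 y = -377.73
Solving the 2×2 system: x ≈ -49.2, y ≈ -3.9 km.

(-49.2, -3.9)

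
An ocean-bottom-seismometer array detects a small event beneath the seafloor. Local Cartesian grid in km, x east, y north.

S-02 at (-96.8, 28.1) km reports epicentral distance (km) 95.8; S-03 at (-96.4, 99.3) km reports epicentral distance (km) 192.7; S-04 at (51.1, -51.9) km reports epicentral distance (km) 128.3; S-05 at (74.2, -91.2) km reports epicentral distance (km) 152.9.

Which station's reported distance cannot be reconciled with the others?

Solve using three stations at a time. Using S-02, S-04, S-05 (subtract circle equations pairwise → linear system) gives (x, y) ≈ (-76.3, -65.2).
Distances from that point to each station vs reported:
  S-02: calculated 95.5 vs reported 95.8 → residual 0.3 km
  S-03: calculated 165.7 vs reported 192.7 → residual 27.0 km
  S-04: calculated 128.1 vs reported 128.3 → residual 0.2 km
  S-05: calculated 152.7 vs reported 152.9 → residual 0.2 km
S-02, S-04, S-05 are mutually consistent (residuals ≈ 0); S-03 is off by 27.0 km.

S-03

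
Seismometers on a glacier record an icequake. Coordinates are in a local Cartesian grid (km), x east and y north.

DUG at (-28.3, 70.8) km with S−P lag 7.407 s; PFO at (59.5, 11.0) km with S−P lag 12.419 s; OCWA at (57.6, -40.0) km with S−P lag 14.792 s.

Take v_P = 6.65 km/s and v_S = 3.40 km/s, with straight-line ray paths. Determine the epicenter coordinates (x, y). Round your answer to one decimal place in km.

x ≈ -26.5 km, y ≈ 19.3 km

Distance from S−P lag: d = Δt · v_P v_S / (v_P − v_S) = Δt · (6.65·3.40)/(6.65−3.40) ≈ 6.9569·Δt.
So d_DUG = 51.53, d_PFO = 86.40, d_OCWA = 102.91 km.
Circle about each station: (x + 28.3)² + (y − 70.8)² = 51.53²; (x − 59.5)² + (y − 11.0)² = 86.40²; (x − 57.6)² + (y + 40.0)² = 102.91².
Subtracting pairs of circle equations eliminates x²+y² and gives linear equations (the radical axes):
175.6 x − 119.6 y = -6961.90
171.8 x − 221.6 y = -8830.90
Solving the 2×2 system: x ≈ -26.5, y ≈ 19.3 km.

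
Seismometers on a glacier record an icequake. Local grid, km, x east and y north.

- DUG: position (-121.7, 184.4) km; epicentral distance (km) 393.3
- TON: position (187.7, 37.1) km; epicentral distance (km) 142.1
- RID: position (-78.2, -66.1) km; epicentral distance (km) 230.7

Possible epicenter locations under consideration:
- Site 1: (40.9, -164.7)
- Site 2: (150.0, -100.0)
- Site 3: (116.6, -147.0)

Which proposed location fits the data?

Site 2

For each candidate, compare |candidate − station| to the reported distance:
Site 1: residuals DUG 8.2, TON 107.4, RID 76.1 → max 107.4 km
Site 2: residuals DUG 0.0, TON 0.1, RID 0.0 → max 0.1 km
Site 3: residuals DUG 14.9, TON 55.3, RID 19.8 → max 55.3 km
Only Site 2 has all residuals ≈ 0.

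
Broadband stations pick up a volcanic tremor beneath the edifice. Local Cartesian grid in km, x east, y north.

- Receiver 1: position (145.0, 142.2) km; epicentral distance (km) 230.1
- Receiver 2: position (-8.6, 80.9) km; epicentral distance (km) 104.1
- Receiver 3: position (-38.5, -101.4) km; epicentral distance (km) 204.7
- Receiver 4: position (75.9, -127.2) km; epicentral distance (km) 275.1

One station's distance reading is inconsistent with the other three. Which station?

Receiver 2

Solve using three stations at a time. Using Receiver 1, Receiver 3, Receiver 4 (subtract circle equations pairwise → linear system) gives (x, y) ≈ (-80.9, 98.8).
Distances from that point to each station vs reported:
  Receiver 1: calculated 230.0 vs reported 230.1 → residual 0.1 km
  Receiver 2: calculated 74.5 vs reported 104.1 → residual 29.6 km
  Receiver 3: calculated 204.6 vs reported 204.7 → residual 0.1 km
  Receiver 4: calculated 275.0 vs reported 275.1 → residual 0.1 km
Receiver 1, Receiver 3, Receiver 4 are mutually consistent (residuals ≈ 0); Receiver 2 is off by 29.6 km.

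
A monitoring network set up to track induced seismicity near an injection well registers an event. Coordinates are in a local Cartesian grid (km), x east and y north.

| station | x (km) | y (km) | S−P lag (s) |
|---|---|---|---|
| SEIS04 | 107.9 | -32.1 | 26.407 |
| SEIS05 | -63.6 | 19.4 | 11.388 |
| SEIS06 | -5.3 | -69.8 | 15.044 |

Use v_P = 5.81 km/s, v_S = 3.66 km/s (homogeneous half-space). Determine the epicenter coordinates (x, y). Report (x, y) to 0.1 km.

Distance from S−P lag: d = Δt · v_P v_S / (v_P − v_S) = Δt · (5.81·3.66)/(5.81−3.66) ≈ 9.8905·Δt.
So d_SEIS04 = 261.18, d_SEIS05 = 112.63, d_SEIS06 = 148.79 km.
Circle about each station: (x − 107.9)² + (y + 32.1)² = 261.18²; (x + 63.6)² + (y − 19.4)² = 112.63²; (x + 5.3)² + (y + 69.8)² = 148.79².
Subtracting pairs of circle equations eliminates x²+y² and gives linear equations (the radical axes):
-343.0 x + 103.0 y = 47277.98
-226.4 x − 75.4 y = 38303.84
Solving the 2×2 system: x ≈ -152.7, y ≈ -49.5 km.

x ≈ -152.7 km, y ≈ -49.5 km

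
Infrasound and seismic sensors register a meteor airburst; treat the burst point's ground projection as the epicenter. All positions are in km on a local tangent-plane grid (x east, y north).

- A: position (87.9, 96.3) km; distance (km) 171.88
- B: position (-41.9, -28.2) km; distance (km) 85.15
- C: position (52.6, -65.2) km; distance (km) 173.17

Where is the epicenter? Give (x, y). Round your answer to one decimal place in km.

Circle about each station: (x − 87.9)² + (y − 96.3)² = 171.88²; (x + 41.9)² + (y + 28.2)² = 85.15²; (x − 52.6)² + (y + 65.2)² = 173.17².
Subtracting the A equation from the B and C equations removes the quadratic terms:
-259.6 x − 249.0 y = 7842.96
-70.6 x − 323.0 y = -10427.41
Solving the 2×2 system: x ≈ -77.4, y ≈ 49.2 km.

(-77.4, 49.2)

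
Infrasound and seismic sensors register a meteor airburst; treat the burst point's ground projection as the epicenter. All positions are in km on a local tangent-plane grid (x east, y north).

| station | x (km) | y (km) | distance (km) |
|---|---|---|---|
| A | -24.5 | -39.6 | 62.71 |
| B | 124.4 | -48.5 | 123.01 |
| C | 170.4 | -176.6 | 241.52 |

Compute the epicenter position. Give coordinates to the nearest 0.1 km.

Circle about each station: (x + 24.5)² + (y + 39.6)² = 62.71²; (x − 124.4)² + (y + 48.5)² = 123.01²; (x − 170.4)² + (y + 176.6)² = 241.52².
Subtracting the A equation from the B and C equations removes the quadratic terms:
297.8 x − 17.8 y = 4460.28
389.8 x − 274.0 y = 3655.94
Solving the 2×2 system: x ≈ 15.5, y ≈ 8.7 km.
Check against A (with the unrounded x, y): √((x + 24.5)²+(y + 39.6)²) = 62.71 ≈ 62.71 km. ✓

x ≈ 15.5 km, y ≈ 8.7 km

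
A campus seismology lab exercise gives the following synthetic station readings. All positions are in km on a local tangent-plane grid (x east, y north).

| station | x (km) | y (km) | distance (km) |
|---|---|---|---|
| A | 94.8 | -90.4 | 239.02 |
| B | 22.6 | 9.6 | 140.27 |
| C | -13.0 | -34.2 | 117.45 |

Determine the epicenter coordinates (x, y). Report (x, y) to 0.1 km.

x ≈ -117.3 km, y ≈ 19.8 km

Circle about each station: (x − 94.8)² + (y + 90.4)² = 239.02²; (x − 22.6)² + (y − 9.6)² = 140.27²; (x + 13.0)² + (y + 34.2)² = 117.45².
Subtracting pairs of circle equations eliminates x²+y² and gives linear equations (the radical axes):
-144.4 x + 200.0 y = 20898.61
-215.6 x + 112.4 y = 27515.50
Solving the 2×2 system: x ≈ -117.3, y ≈ 19.8 km.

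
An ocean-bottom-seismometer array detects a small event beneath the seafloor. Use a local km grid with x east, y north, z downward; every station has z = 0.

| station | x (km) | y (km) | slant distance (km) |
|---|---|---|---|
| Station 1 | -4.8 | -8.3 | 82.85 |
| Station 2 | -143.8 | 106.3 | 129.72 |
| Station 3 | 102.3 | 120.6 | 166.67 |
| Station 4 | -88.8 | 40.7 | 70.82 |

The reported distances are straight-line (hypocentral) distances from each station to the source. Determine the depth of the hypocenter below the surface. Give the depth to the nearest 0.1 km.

50.0 km

Each station gives a sphere (x−x_i)² + (y−y_i)² + z² = d_i² (stations at z=0).
Subtracting the Station 1 sphere from Station 2 and Station 3: z² cancels, leaving linear equations in x and y:
-278.0 x + 229.2 y = 21923.04
214.2 x + 257.8 y = 4002.95
Solving: x ≈ -39.203, y ≈ 48.100 km (keep extra digits for the depth step; rounded: -39.2, 48.1).
Then from the Station 1 sphere: z² = 82.85² − (x + 4.8)² − (y + 8.3)² with x = -39.203, y = 48.100, so z ≈ 49.996 ≈ 50.0 km.
Check against Station 4 (with the unrounded solution): distance 70.81 ≈ 70.82 km. ✓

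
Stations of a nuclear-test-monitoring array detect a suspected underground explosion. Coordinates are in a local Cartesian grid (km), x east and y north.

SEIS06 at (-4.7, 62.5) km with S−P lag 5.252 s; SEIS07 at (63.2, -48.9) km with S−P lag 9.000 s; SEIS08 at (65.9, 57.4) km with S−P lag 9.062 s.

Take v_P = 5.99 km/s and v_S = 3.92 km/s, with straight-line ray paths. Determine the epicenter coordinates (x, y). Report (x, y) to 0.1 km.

Distance from S−P lag: d = Δt · v_P v_S / (v_P − v_S) = Δt · (5.99·3.92)/(5.99−3.92) ≈ 11.3434·Δt.
So d_SEIS06 = 59.58, d_SEIS07 = 102.09, d_SEIS08 = 102.79 km.
Circle about each station: (x + 4.7)² + (y − 62.5)² = 59.58²; (x − 63.2)² + (y + 48.9)² = 102.09²; (x − 65.9)² + (y − 57.4)² = 102.79².
Subtracting the SEIS06 equation from the SEIS07 and SEIS08 equations removes the quadratic terms:
135.8 x − 222.8 y = -4415.48
141.2 x − 10.2 y = -3306.78
Solving the 2×2 system: x ≈ -23.0, y ≈ 5.8 km.

-23.0 km east, 5.8 km north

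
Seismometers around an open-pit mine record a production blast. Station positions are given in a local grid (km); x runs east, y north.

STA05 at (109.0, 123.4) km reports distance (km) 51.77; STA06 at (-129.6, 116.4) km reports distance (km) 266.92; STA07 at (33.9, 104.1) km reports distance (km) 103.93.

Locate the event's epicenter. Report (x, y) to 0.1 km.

Circle about each station: (x − 109.0)² + (y − 123.4)² = 51.77²; (x + 129.6)² + (y − 116.4)² = 266.92²; (x − 33.9)² + (y − 104.1)² = 103.93².
Subtracting the STA05 equation from the STA06 and STA07 equations removes the quadratic terms:
-477.2 x − 14.0 y = -65329.59
-150.2 x − 38.6 y = -23243.85
Solving the 2×2 system: x ≈ 134.6, y ≈ 78.4 km.
Check against STA05 (with the unrounded x, y): √((x − 109.0)²+(y − 123.4)²) = 51.76 ≈ 51.77 km. ✓

(134.6, 78.4)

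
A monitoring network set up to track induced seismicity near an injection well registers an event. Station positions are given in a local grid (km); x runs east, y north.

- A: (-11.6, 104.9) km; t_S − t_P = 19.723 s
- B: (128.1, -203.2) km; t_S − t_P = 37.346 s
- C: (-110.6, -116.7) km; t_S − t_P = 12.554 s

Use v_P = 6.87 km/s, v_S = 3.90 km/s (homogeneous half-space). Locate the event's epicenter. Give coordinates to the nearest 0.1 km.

Distance from S−P lag: d = Δt · v_P v_S / (v_P − v_S) = Δt · (6.87·3.90)/(6.87−3.90) ≈ 9.0212·Δt.
So d_A = 177.93, d_B = 336.91, d_C = 113.25 km.
Circle about each station: (x + 11.6)² + (y − 104.9)² = 177.93²; (x − 128.1)² + (y + 203.2)² = 336.91²; (x + 110.6)² + (y + 116.7)² = 113.25².
Subtracting pairs of circle equations eliminates x²+y² and gives linear equations (the radical axes):
279.4 x − 616.2 y = -35287.98
-198.0 x − 443.2 y = 33546.20
Solving the 2×2 system: x ≈ -147.7, y ≈ -9.7 km.

-147.7 km east, -9.7 km north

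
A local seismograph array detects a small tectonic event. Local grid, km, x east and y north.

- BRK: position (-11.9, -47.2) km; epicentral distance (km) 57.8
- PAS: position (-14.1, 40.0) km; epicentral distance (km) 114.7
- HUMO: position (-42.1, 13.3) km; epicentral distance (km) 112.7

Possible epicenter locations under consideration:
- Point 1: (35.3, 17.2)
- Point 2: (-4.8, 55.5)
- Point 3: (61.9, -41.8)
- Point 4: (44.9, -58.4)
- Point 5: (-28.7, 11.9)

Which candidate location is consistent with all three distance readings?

For each candidate, compare |candidate − station| to the reported distance:
Point 1: residuals BRK 22.0, PAS 60.3, HUMO 35.2 → max 60.3 km
Point 2: residuals BRK 45.1, PAS 96.6, HUMO 56.4 → max 96.6 km
Point 3: residuals BRK 16.2, PAS 3.0, HUMO 5.0 → max 16.2 km
Point 4: residuals BRK 0.1, PAS 0.0, HUMO 0.0 → max 0.1 km
Point 5: residuals BRK 3.6, PAS 83.0, HUMO 99.2 → max 99.2 km
Only Point 4 has all residuals ≈ 0.

Point 4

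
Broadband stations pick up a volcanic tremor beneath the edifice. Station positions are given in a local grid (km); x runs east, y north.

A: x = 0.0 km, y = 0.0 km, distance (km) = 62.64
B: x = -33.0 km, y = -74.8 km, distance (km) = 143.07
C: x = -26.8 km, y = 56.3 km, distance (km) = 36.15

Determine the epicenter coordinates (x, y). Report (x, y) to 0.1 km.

8.9 km east, 62.0 km north

Circle about each station: x² + y² = 62.64²; (x + 33.0)² + (y + 74.8)² = 143.07²; (x + 26.8)² + (y − 56.3)² = 36.15².
Subtracting the A equation from the B and C equations removes the quadratic terms:
-66.0 x − 149.6 y = -9861.22
-53.6 x + 112.6 y = 6504.88
Solving the 2×2 system: x ≈ 8.9, y ≈ 62.0 km.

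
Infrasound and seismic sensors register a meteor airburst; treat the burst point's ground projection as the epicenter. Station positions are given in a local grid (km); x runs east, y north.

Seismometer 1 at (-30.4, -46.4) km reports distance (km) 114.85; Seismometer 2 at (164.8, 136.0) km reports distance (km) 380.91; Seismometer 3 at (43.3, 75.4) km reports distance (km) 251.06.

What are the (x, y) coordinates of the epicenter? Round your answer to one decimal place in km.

Circle about each station: (x + 30.4)² + (y + 46.4)² = 114.85²; (x − 164.8)² + (y − 136.0)² = 380.91²; (x − 43.3)² + (y − 75.4)² = 251.06².
Subtracting the Seismometer 1 equation from the Seismometer 2 and Seismometer 3 equations removes the quadratic terms:
390.4 x + 364.8 y = -89323.99
147.4 x + 243.6 y = -45357.67
Solving the 2×2 system: x ≈ -126.1, y ≈ -109.9 km.

x ≈ -126.1 km, y ≈ -109.9 km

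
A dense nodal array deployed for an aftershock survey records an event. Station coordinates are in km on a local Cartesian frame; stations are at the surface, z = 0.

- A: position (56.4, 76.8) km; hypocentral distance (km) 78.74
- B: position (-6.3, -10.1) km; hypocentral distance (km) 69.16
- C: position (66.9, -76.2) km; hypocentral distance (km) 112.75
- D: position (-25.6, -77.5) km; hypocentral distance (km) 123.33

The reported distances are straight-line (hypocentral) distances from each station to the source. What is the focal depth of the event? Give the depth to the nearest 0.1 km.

Each station gives a sphere (x−x_i)² + (y−y_i)² + z² = d_i² (stations at z=0).
Subtracting the A sphere from B and C: z² cancels, leaving linear equations in x and y:
-125.4 x − 173.8 y = -7520.62
21.0 x − 306.0 y = -5309.72
Solving: x ≈ 32.804, y ≈ 19.603 km (keep extra digits for the depth step; rounded: 32.8, 19.6).
Then from the A sphere: z² = 78.74² − (x − 56.4)² − (y − 76.8)² with x = 32.804, y = 19.603, so z ≈ 48.700 ≈ 48.7 km.
Check against D (with the unrounded solution): distance 123.34 ≈ 123.33 km. ✓

z ≈ 48.7 km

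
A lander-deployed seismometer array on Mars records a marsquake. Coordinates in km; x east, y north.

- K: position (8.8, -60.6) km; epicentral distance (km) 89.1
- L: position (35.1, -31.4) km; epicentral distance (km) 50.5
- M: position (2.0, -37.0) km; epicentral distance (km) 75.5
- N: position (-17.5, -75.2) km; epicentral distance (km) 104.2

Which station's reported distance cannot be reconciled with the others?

Solve using three stations at a time. Using K, L, M (subtract circle equations pairwise → linear system) gives (x, y) ≈ (58.0, 13.8).
Distances from that point to each station vs reported:
  K: calculated 89.2 vs reported 89.1 → residual 0.1 km
  L: calculated 50.7 vs reported 50.5 → residual 0.2 km
  M: calculated 75.6 vs reported 75.5 → residual 0.1 km
  N: calculated 116.7 vs reported 104.2 → residual 12.5 km
K, L, M are mutually consistent (residuals ≈ 0); N is off by 12.5 km.

N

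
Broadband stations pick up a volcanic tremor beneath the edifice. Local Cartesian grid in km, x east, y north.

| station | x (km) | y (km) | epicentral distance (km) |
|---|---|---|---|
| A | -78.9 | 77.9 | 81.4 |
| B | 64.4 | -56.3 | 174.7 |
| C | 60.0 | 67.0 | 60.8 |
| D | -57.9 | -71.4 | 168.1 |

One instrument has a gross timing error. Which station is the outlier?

Solve using three stations at a time. Using A, C, D (subtract circle equations pairwise → linear system) gives (x, y) ≈ (2.1, 85.6).
Distances from that point to each station vs reported:
  A: calculated 81.4 vs reported 81.4 → residual 0.0 km
  B: calculated 155.0 vs reported 174.7 → residual 19.7 km
  C: calculated 60.8 vs reported 60.8 → residual 0.0 km
  D: calculated 168.1 vs reported 168.1 → residual 0.0 km
A, C, D are mutually consistent (residuals ≈ 0); B is off by 19.7 km.

B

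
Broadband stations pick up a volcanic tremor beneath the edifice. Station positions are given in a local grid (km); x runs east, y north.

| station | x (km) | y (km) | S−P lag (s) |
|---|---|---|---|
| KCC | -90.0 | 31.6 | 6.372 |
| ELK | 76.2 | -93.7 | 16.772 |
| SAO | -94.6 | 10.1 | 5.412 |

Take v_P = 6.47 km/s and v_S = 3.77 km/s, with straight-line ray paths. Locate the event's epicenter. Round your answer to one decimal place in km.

Distance from S−P lag: d = Δt · v_P v_S / (v_P − v_S) = Δt · (6.47·3.77)/(6.47−3.77) ≈ 9.0340·Δt.
So d_KCC = 57.56, d_ELK = 151.52, d_SAO = 48.89 km.
Circle about each station: (x + 90.0)² + (y − 31.6)² = 57.56²; (x − 76.2)² + (y + 93.7)² = 151.52²; (x + 94.6)² + (y − 10.1)² = 48.89².
Subtracting pairs of circle equations eliminates x²+y² and gives linear equations (the radical axes):
332.4 x − 250.6 y = -14157.59
-9.2 x − 43.0 y = 875.53
Solving the 2×2 system: x ≈ -49.9, y ≈ -9.7 km.
Check against KCC (with the unrounded x, y): √((x + 90.0)²+(y − 31.6)²) = 57.56 ≈ 57.56 km. ✓

(-49.9, -9.7)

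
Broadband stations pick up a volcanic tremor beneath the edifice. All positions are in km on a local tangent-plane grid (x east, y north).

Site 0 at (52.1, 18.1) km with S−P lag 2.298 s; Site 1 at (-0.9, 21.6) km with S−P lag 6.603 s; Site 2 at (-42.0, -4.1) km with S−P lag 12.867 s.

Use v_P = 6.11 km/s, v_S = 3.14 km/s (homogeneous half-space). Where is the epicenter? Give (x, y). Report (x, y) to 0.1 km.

x ≈ 40.0 km, y ≈ 9.5 km

Distance from S−P lag: d = Δt · v_P v_S / (v_P − v_S) = Δt · (6.11·3.14)/(6.11−3.14) ≈ 6.4597·Δt.
So d_Site 0 = 14.84, d_Site 1 = 42.65, d_Site 2 = 83.12 km.
Circle about each station: (x − 52.1)² + (y − 18.1)² = 14.84²; (x + 0.9)² + (y − 21.6)² = 42.65²; (x + 42.0)² + (y + 4.1)² = 83.12².
Subtracting the Site 0 equation from the Site 1 and Site 2 equations removes the quadratic terms:
-106.0 x + 7.0 y = -4173.45
-188.2 x − 44.4 y = -7949.92
Solving the 2×2 system: x ≈ 40.0, y ≈ 9.5 km.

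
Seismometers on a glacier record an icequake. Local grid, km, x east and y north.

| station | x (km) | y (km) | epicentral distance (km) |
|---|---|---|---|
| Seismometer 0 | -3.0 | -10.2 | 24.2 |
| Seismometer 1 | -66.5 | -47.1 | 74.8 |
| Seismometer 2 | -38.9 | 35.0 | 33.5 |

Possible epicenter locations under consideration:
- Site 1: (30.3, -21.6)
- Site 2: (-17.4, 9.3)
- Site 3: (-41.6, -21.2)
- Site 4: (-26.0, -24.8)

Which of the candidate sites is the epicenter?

Site 2

For each candidate, compare |candidate − station| to the reported distance:
Site 1: residuals Seismometer 0 11.0, Seismometer 1 25.3, Seismometer 2 55.9 → max 55.9 km
Site 2: residuals Seismometer 0 0.0, Seismometer 1 0.0, Seismometer 2 0.0 → max 0.0 km
Site 3: residuals Seismometer 0 15.9, Seismometer 1 38.9, Seismometer 2 22.8 → max 38.9 km
Site 4: residuals Seismometer 0 3.0, Seismometer 1 28.6, Seismometer 2 27.7 → max 28.6 km
Only Site 2 has all residuals ≈ 0.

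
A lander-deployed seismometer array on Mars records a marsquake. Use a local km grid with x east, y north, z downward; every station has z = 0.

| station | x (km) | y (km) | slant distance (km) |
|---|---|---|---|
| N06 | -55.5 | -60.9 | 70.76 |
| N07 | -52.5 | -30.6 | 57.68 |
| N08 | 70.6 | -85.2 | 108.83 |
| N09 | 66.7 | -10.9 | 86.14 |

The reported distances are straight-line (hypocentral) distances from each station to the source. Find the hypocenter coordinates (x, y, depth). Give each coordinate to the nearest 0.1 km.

(-9.8, -22.4, 37.9)

Each station gives a sphere (x−x_i)² + (y−y_i)² + z² = d_i² (stations at z=0).
Subtracting the N06 sphere from N07 and N08: z² cancels, leaving linear equations in x and y:
6.0 x + 60.6 y = -1416.45
252.2 x − 48.6 y = -1382.65
Solving: x ≈ -9.800, y ≈ -22.404 km (keep extra digits for the depth step; rounded: -9.8, -22.4).
Then from the N06 sphere: z² = 70.76² − (x + 55.5)² − (y + 60.9)² with x = -9.800, y = -22.404, so z ≈ 37.902 ≈ 37.9 km.
Check against N09 (with the unrounded solution): distance 86.15 ≈ 86.14 km. ✓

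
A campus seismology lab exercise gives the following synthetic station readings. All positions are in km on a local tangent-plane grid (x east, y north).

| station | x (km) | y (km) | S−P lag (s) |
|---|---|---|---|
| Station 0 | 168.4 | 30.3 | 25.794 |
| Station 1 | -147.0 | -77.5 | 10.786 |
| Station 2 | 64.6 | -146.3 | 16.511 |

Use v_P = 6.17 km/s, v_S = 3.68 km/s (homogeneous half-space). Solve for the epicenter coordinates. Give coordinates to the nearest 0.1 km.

-52.2 km east, -51.3 km north

Distance from S−P lag: d = Δt · v_P v_S / (v_P − v_S) = Δt · (6.17·3.68)/(6.17−3.68) ≈ 9.1187·Δt.
So d_Station 0 = 235.21, d_Station 1 = 98.35, d_Station 2 = 150.56 km.
Circle about each station: (x − 168.4)² + (y − 30.3)² = 235.21²; (x + 147.0)² + (y + 77.5)² = 98.35²; (x − 64.6)² + (y + 146.3)² = 150.56².
Subtracting the Station 0 equation from the Station 1 and Station 2 equations removes the quadratic terms:
-630.8 x − 215.6 y = 43989.62
-207.6 x − 353.2 y = 28955.63
Solving the 2×2 system: x ≈ -52.2, y ≈ -51.3 km.
Check against Station 0 (with the unrounded x, y): √((x − 168.4)²+(y − 30.3)²) = 235.21 ≈ 235.21 km. ✓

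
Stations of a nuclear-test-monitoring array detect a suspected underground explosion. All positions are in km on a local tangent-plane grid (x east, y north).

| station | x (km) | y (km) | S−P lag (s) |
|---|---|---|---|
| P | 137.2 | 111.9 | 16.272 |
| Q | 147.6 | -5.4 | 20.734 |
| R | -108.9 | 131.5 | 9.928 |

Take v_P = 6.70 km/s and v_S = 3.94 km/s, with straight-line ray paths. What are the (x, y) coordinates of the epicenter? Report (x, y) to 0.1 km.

x ≈ -18.2 km, y ≈ 103.4 km

Distance from S−P lag: d = Δt · v_P v_S / (v_P − v_S) = Δt · (6.70·3.94)/(6.70−3.94) ≈ 9.5645·Δt.
So d_P = 155.63, d_Q = 198.31, d_R = 94.96 km.
Circle about each station: (x − 137.2)² + (y − 111.9)² = 155.63²; (x − 147.6)² + (y + 5.4)² = 198.31²; (x + 108.9)² + (y − 131.5)² = 94.96².
Subtracting the P equation from the Q and R equations removes the quadratic terms:
20.8 x − 234.6 y = -24636.69
-492.2 x + 39.2 y = 13009.31
Solving the 2×2 system: x ≈ -18.2, y ≈ 103.4 km.
Check against P (with the unrounded x, y): √((x − 137.2)²+(y − 111.9)²) = 155.63 ≈ 155.63 km. ✓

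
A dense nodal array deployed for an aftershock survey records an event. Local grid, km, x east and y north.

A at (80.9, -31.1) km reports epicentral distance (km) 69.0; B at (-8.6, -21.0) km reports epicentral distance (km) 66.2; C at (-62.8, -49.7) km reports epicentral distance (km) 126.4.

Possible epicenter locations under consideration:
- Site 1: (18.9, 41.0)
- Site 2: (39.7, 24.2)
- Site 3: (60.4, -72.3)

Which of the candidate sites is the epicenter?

Site 2

For each candidate, compare |candidate − station| to the reported distance:
Site 1: residuals A 26.1, B 1.6, C 4.3 → max 26.1 km
Site 2: residuals A 0.0, B 0.0, C 0.0 → max 0.0 km
Site 3: residuals A 23.0, B 19.8, C 1.1 → max 23.0 km
Only Site 2 has all residuals ≈ 0.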